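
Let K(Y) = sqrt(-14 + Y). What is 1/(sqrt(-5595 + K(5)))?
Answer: sqrt(3)/(3*sqrt(-1865 + I)) ≈ 3.5842e-6 - 0.013369*I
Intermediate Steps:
1/(sqrt(-5595 + K(5))) = 1/(sqrt(-5595 + sqrt(-14 + 5))) = 1/(sqrt(-5595 + sqrt(-9))) = 1/(sqrt(-5595 + 3*I)) = 1/sqrt(-5595 + 3*I)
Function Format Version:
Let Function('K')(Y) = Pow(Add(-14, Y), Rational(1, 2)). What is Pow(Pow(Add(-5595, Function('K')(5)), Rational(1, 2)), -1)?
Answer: Mul(Rational(1, 3), Pow(3, Rational(1, 2)), Pow(Add(-1865, I), Rational(-1, 2))) ≈ Add(3.5842e-6, Mul(-0.013369, I))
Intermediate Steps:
Pow(Pow(Add(-5595, Function('K')(5)), Rational(1, 2)), -1) = Pow(Pow(Add(-5595, Pow(Add(-14, 5), Rational(1, 2))), Rational(1, 2)), -1) = Pow(Pow(Add(-5595, Pow(-9, Rational(1, 2))), Rational(1, 2)), -1) = Pow(Pow(Add(-5595, Mul(3, I)), Rational(1, 2)), -1) = Pow(Add(-5595, Mul(3, I)), Rational(-1, 2))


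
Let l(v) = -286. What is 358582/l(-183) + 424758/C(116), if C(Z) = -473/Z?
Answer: -648244577/6149 ≈ -1.0542e+5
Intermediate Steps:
358582/l(-183) + 424758/C(116) = 358582/(-286) + 424758/((-473/116)) = 358582*(-1/286) + 424758/((-473*1/116)) = -179291/143 + 424758/(-473/116) = -179291/143 + 424758*(-116/473) = -179291/143 - 49271928/473 = -648244577/6149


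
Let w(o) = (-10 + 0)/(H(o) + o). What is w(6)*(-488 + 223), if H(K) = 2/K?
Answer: 7950/19 ≈ 418.42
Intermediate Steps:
w(o) = -10/(o + 2/o) (w(o) = (-10 + 0)/(2/o + o) = -10/(o + 2/o))
w(6)*(-488 + 223) = (-10*6/(2 + 6²))*(-488 + 223) = -10*6/(2 + 36)*(-265) = -10*6/38*(-265) = -10*6*1/38*(-265) = -30/19*(-265) = 7950/19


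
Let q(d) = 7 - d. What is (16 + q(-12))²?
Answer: 1225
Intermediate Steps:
(16 + q(-12))² = (16 + (7 - 1*(-12)))² = (16 + (7 + 12))² = (16 + 19)² = 35² = 1225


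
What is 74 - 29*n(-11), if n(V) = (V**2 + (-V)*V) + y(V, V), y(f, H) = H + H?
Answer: 712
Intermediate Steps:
y(f, H) = 2*H
n(V) = 2*V (n(V) = (V**2 + (-V)*V) + 2*V = (V**2 - V**2) + 2*V = 0 + 2*V = 2*V)
74 - 29*n(-11) = 74 - 58*(-11) = 74 - 29*(-22) = 74 + 638 = 712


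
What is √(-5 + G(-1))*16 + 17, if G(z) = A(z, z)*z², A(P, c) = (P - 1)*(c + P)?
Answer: 17 + 16*I ≈ 17.0 + 16.0*I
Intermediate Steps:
A(P, c) = (-1 + P)*(P + c)
G(z) = z²*(-2*z + 2*z²) (G(z) = (z² - z - z + z*z)*z² = (z² - z - z + z²)*z² = (-2*z + 2*z²)*z² = z²*(-2*z + 2*z²))
√(-5 + G(-1))*16 + 17 = √(-5 + 2*(-1)³*(-1 - 1))*16 + 17 = √(-5 + 2*(-1)*(-2))*16 + 17 = √(-5 + 4)*16 + 17 = √(-1)*16 + 17 = I*16 + 17 = 16*I + 17 = 17 + 16*I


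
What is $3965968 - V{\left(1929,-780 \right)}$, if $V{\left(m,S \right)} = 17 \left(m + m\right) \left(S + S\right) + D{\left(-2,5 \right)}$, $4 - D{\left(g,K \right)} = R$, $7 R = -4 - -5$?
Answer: $\frac{743960869}{7} \approx 1.0628 \cdot 10^{8}$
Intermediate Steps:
$R = \frac{1}{7}$ ($R = \frac{-4 - -5}{7} = \frac{-4 + 5}{7} = \frac{1}{7} \cdot 1 = \frac{1}{7} \approx 0.14286$)
$D{\left(g,K \right)} = \frac{27}{7}$ ($D{\left(g,K \right)} = 4 - \frac{1}{7} = \frac{27}{7}$)
$V{\left(m,S \right)} = \frac{27}{7} + 68 S m$ ($V{\left(m,S \right)} = 17 \left(m + m\right) \left(S + S\right) + \frac{27}{7} = 17 \cdot 2 m 2 S + \frac{27}{7} = 17 \cdot 4 S m + \frac{27}{7} = 68 S m + \frac{27}{7} = \frac{27}{7} + 68 S m$)
$3965968 - V{\left(1929,-780 \right)} = 3965968 - \left(\frac{27}{7} + 68 \left(-780\right) 1929\right) = 3965968 - \left(\frac{27}{7} - 102314160\right) = 3965968 - - \frac{716199093}{7} = 3965968 + \frac{716199093}{7} = \frac{743960869}{7}$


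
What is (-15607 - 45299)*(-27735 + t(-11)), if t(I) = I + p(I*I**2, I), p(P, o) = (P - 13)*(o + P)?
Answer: -108163087212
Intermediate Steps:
p(P, o) = (-13 + P)*(P + o)
t(I) = I**4 + I**6 - 13*I**3 - 12*I (t(I) = I + ((I*I**2)**2 - 13*I*I**2 - 13*I + (I*I**2)*I) = I + ((I**3)**2 - 13*I**3 - 13*I + I**3*I) = I + (I**6 - 13*I**3 - 13*I + I**4) = I + (I**4 + I**6 - 13*I - 13*I**3) = I**4 + I**6 - 13*I**3 - 12*I)
(-15607 - 45299)*(-27735 + t(-11)) = (-15607 - 45299)*(-27735 - 11*(-12 + (-11)**3 + (-11)**5 - 13*(-11)**2)) = -60906*(-27735 - 11*(-12 - 1331 - 161051 - 13*121)) = -60906*(-27735 - 11*(-12 - 1331 - 161051 - 1573)) = -60906*(-27735 - 11*(-163967)) = -60906*(-27735 + 1803637) = -60906*1775902 = -108163087212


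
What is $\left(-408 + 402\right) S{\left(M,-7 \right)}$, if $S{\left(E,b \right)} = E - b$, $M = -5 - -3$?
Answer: $-30$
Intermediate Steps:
$M = -2$ ($M = -5 + 3 = -2$)
$\left(-408 + 402\right) S{\left(M,-7 \right)} = \left(-408 + 402\right) \left(-2 - -7\right) = - 6 \left(-2 + 7\right) = \left(-6\right) 5 = -30$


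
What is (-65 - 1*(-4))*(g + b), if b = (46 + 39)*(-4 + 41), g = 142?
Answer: -200507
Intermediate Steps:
b = 3145 (b = 85*37 = 3145)
(-65 - 1*(-4))*(g + b) = (-65 - 1*(-4))*(142 + 3145) = (-65 + 4)*3287 = -61*3287 = -200507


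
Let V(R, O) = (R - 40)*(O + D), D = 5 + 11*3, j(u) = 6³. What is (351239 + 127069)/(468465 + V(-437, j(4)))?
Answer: 159436/115769 ≈ 1.3772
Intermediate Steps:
j(u) = 216
D = 38 (D = 5 + 33 = 38)
V(R, O) = (-40 + R)*(38 + O) (V(R, O) = (R - 40)*(O + 38) = (-40 + R)*(38 + O))
(351239 + 127069)/(468465 + V(-437, j(4))) = (351239 + 127069)/(468465 + (-1520 - 40*216 + 38*(-437) + 216*(-437))) = 478308/(468465 + (-1520 - 8640 - 16606 - 94392)) = 478308/(468465 - 121158) = 478308/347307 = 478308*(1/347307) = 159436/115769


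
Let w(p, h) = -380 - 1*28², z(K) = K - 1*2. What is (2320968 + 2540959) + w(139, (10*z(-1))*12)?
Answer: 4860763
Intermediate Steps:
z(K) = -2 + K (z(K) = K - 2 = -2 + K)
w(p, h) = -1164 (w(p, h) = -380 - 1*784 = -380 - 784 = -1164)
(2320968 + 2540959) + w(139, (10*z(-1))*12) = (2320968 + 2540959) - 1164 = 4861927 - 1164 = 4860763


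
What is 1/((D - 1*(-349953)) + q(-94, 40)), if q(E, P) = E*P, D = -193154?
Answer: 1/153039 ≈ 6.5343e-6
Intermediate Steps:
1/((D - 1*(-349953)) + q(-94, 40)) = 1/((-193154 - 1*(-349953)) - 94*40) = 1/((-193154 + 349953) - 3760) = 1/(156799 - 3760) = 1/153039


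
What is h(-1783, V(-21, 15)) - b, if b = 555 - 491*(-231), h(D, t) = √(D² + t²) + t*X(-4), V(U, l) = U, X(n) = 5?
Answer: -114081 + √3179530 ≈ -1.1230e+5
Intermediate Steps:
h(D, t) = √(D² + t²) + 5*t (h(D, t) = √(D² + t²) + t*5 = √(D² + t²) + 5*t)
b = 113976 (b = 555 + 113421 = 113976)
h(-1783, V(-21, 15)) - b = (√((-1783)² + (-21)²) + 5*(-21)) - 1*113976 = (√(3179089 + 441) - 105) - 113976 = (√3179530 - 105) - 113976 = (-105 + √3179530) - 113976 = -114081 + √3179530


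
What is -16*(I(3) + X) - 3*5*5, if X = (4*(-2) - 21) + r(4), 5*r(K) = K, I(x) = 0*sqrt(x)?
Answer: 1881/5 ≈ 376.20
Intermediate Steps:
I(x) = 0
r(K) = K/5
X = -141/5 (X = (4*(-2) - 21) + (1/5)*4 = (-8 - 21) + 4/5 = -29 + 4/5 = -141/5 ≈ -28.200)
-16*(I(3) + X) - 3*5*5 = -16*(0 - 141/5) - 3*5*5 = -16*(-141/5) - 15*5 = 2256/5 - 75 = 1881/5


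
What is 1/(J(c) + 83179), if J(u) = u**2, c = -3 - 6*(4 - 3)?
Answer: 1/83260 ≈ 1.2011e-5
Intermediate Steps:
c = -9 (c = -3 - 6*1 = -3 - 6 = -9)
1/(J(c) + 83179) = 1/((-9)**2 + 83179) = 1/(81 + 83179) = 1/83260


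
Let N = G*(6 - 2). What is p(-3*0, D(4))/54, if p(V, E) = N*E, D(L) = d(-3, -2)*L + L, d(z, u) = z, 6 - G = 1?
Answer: -80/27 ≈ -2.9630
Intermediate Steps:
G = 5 (G = 6 - 1*1 = 6 - 1 = 5)
N = 20 (N = 5*(6 - 2) = 5*4 = 20)
D(L) = -2*L (D(L) = -3*L + L = -2*L)
p(V, E) = 20*E
p(-3*0, D(4))/54 = (20*(-2*4))/54 = (20*(-8))*(1/54) = -160*1/54 = -80/27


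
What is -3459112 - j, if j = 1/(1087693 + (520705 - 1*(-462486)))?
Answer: -7163419695009/2070884 ≈ -3.4591e+6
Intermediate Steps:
j = 1/2070884 (j = 1/(1087693 + (520705 + 462486)) = 1/(1087693 + 983191) = 1/2070884 ≈ 4.8289e-7)
-3459112 - j = -3459112 - 1*1/2070884 = -3459112 - 1/2070884 = -7163419695009/2070884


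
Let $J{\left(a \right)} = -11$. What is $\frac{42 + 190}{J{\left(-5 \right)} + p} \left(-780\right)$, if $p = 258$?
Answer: $- \frac{13920}{19} \approx -732.63$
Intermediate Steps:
$\frac{42 + 190}{J{\left(-5 \right)} + p} \left(-780\right) = \frac{42 + 190}{-11 + 258} \left(-780\right) = \frac{232}{247} \left(-780\right) = - \frac{13920}{19}$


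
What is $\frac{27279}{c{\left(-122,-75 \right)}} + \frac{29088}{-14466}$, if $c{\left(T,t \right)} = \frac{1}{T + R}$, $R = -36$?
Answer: $- \frac{10391612550}{2411} \approx -4.3101 \cdot 10^{6}$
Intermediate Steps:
$c{\left(T,t \right)} = \frac{1}{-36 + T}$ ($c{\left(T,t \right)} = \frac{1}{T - 36} = \frac{1}{-36 + T}$)
$\frac{27279}{c{\left(-122,-75 \right)}} + \frac{29088}{-14466} = \frac{27279}{\frac{1}{-36 - 122}} + \frac{29088}{-14466} = \frac{27279}{\frac{1}{-158}} + 29088 \left(- \frac{1}{14466}\right) = \frac{27279}{- \frac{1}{158}} - \frac{4848}{2411} = 27279 \left(-158\right) - \frac{4848}{2411} = -4310082 - \frac{4848}{2411} = - \frac{10391612550}{2411}$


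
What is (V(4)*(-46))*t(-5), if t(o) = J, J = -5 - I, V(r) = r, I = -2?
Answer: 552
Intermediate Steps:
J = -3 (J = -5 - 1*(-2) = -5 + 2 = -3)
t(o) = -3
(V(4)*(-46))*t(-5) = (4*(-46))*(-3) = -184*(-3) = 552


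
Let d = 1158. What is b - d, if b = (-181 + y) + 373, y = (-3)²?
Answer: -957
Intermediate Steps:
y = 9
b = 201 (b = (-181 + 9) + 373 = -172 + 373 = 201)
b - d = 201 - 1*1158 = 201 - 1158 = -957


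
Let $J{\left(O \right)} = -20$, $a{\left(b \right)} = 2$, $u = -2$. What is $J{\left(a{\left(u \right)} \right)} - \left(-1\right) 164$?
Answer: $144$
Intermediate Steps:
$J{\left(a{\left(u \right)} \right)} - \left(-1\right) 164 = -20 - \left(-1\right) 164 = -20 - -164 = -20 + 164 = 144$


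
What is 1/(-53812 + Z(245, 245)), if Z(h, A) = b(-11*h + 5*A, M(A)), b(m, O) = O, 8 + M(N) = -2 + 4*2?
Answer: -1/53814 ≈ -1.8583e-5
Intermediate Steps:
M(N) = -2 (M(N) = -8 + (-2 + 4*2) = -8 + (-2 + 8) = -8 + 6 = -2)
Z(h, A) = -2
1/(-53812 + Z(245, 245)) = 1/(-53812 - 2) = 1/(-53814) = -1/53814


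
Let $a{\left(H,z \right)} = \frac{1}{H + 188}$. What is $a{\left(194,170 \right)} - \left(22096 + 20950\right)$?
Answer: $- \frac{16443571}{382} \approx -43046.0$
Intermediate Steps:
$a{\left(H,z \right)} = \frac{1}{188 + H}$
$a{\left(194,170 \right)} - \left(22096 + 20950\right) = \frac{1}{188 + 194} - \left(22096 + 20950\right) = \frac{1}{382} - 43046 = - \frac{16443571}{382}$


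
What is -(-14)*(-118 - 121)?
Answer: -3346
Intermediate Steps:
-(-14)*(-118 - 121) = -(-14)*(-239) = -1*3346 = -3346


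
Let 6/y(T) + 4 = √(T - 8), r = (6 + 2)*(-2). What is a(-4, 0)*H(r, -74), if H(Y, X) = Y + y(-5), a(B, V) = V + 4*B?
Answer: 7808/29 + 96*I*√13/29 ≈ 269.24 + 11.936*I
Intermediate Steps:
r = -16 (r = 8*(-2) = -16)
y(T) = 6/(-4 + √(-8 + T)) (y(T) = 6/(-4 + √(T - 8)) = 6/(-4 + √(-8 + T)))
H(Y, X) = Y + 6/(-4 + I*√13) (H(Y, X) = Y + 6/(-4 + √(-8 - 5)) = Y + 6/(-4 + √(-13)) = Y + 6/(-4 + I*√13))
a(-4, 0)*H(r, -74) = (0 + 4*(-4))*(-24/29 - 16 - 6*I*√13/29) = (0 - 16)*(-488/29 - 6*I*√13/29) = -16*(-488/29 - 6*I*√13/29) = 7808/29 + 96*I*√13/29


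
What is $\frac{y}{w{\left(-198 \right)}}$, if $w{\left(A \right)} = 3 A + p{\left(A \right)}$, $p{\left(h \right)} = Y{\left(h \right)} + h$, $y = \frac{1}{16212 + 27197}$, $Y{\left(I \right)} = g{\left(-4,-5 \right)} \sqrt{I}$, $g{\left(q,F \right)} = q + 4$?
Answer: $- \frac{1}{34379928} \approx -2.9087 \cdot 10^{-8}$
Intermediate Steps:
$g{\left(q,F \right)} = 4 + q$
$Y{\left(I \right)} = 0$ ($Y{\left(I \right)} = \left(4 - 4\right) \sqrt{I} = 0 \sqrt{I} = 0$)
$y = \frac{1}{43409} \approx 2.3037 \cdot 10^{-5}$
$p{\left(h \right)} = h$ ($p{\left(h \right)} = 0 + h = h$)
$w{\left(A \right)} = 4 A$ ($w{\left(A \right)} = 3 A + A = 4 A$)
$\frac{y}{w{\left(-198 \right)}} = \frac{1}{43409 \cdot 4 \left(-198\right)} = \frac{1}{43409 \left(-792\right)} = \frac{1}{43409} \left(- \frac{1}{792}\right) = - \frac{1}{34379928}$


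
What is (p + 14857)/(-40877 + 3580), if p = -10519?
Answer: -4338/37297 ≈ -0.11631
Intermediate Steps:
(p + 14857)/(-40877 + 3580) = (-10519 + 14857)/(-40877 + 3580) = 4338/(-37297) = 4338*(-1/37297) = -4338/37297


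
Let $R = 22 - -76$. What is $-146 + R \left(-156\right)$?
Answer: $-15434$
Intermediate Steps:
$R = 98$ ($R = 22 + 76 = 98$)
$-146 + R \left(-156\right) = -146 + 98 \left(-156\right) = -146 - 15288 = -15434$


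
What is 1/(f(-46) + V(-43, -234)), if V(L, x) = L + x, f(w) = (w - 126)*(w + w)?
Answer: 1/15547 ≈ 6.4321e-5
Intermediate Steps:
f(w) = 2*w*(-126 + w) (f(w) = (-126 + w)*(2*w) = 2*w*(-126 + w))
1/(f(-46) + V(-43, -234)) = 1/(2*(-46)*(-126 - 46) + (-43 - 234)) = 1/(2*(-46)*(-172) - 277) = 1/(15824 - 277) = 1/15547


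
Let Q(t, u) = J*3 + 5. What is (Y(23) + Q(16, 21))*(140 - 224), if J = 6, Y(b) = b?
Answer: -3864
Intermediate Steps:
Q(t, u) = 23 (Q(t, u) = 6*3 + 5 = 18 + 5 = 23)
(Y(23) + Q(16, 21))*(140 - 224) = (23 + 23)*(140 - 224) = 46*(-84) = -3864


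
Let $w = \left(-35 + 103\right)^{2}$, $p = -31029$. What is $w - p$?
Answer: $35653$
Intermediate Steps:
$w = 4624$ ($w = 68^{2} = 4624$)
$w - p = 4624 - -31029 = 4624 + 31029 = 35653$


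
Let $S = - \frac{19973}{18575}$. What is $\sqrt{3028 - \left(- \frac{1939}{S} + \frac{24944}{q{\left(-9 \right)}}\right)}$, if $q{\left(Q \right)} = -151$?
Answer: $\frac{\sqrt{12642344120238563}}{3015923} \approx 37.281$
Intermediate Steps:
$S = - \frac{19973}{18575}$ ($S = \left(-19973\right) \frac{1}{18575} = - \frac{19973}{18575} \approx -1.0753$)
$\sqrt{3028 - \left(- \frac{1939}{S} + \frac{24944}{q{\left(-9 \right)}}\right)} = \sqrt{3028 + \left(\frac{1939}{- \frac{19973}{18575}} - \frac{24944}{-151}\right)} = \sqrt{3028 + \left(1939 \left(- \frac{18575}{19973}\right) - - \frac{24944}{151}\right)} = \sqrt{3028 + \left(- \frac{36016925}{19973} + \frac{24944}{151}\right)} = \sqrt{3028 - \frac{4940349163}{3015923}} = \sqrt{\frac{4191865681}{3015923}} = \frac{\sqrt{12642344120238563}}{3015923}$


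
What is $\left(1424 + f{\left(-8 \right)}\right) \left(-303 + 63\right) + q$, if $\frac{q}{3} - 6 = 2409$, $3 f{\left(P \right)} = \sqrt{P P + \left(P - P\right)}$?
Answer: $-335155$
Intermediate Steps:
$f{\left(P \right)} = \frac{\sqrt{P^{2}}}{3}$ ($f{\left(P \right)} = \frac{\sqrt{P P + \left(P - P\right)}}{3} = \frac{\sqrt{P^{2} + 0}}{3} = \frac{\sqrt{P^{2}}}{3}$)
$q = 7245$ ($q = 18 + 3 \cdot 2409 = 18 + 7227 = 7245$)
$\left(1424 + f{\left(-8 \right)}\right) \left(-303 + 63\right) + q = \left(1424 + \frac{\sqrt{\left(-8\right)^{2}}}{3}\right) \left(-303 + 63\right) + 7245 = \left(1424 + \frac{\sqrt{64}}{3}\right) \left(-240\right) + 7245 = \left(1424 + \frac{1}{3} \cdot 8\right) \left(-240\right) + 7245 = \left(1424 + \frac{8}{3}\right) \left(-240\right) + 7245 = \frac{4280}{3} \left(-240\right) + 7245 = -342400 + 7245 = -335155$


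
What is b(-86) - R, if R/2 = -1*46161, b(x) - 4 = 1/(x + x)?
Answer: 15880071/172 ≈ 92326.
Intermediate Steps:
b(x) = 4 + 1/(2*x) (b(x) = 4 + 1/(x + x) = 4 + 1/(2*x))
R = -92322 (R = 2*(-1*46161) = 2*(-46161) = -92322)
b(-86) - R = (4 + (1/2)/(-86)) - 1*(-92322) = (4 + (1/2)*(-1/86)) + 92322 = (4 - 1/172) + 92322 = 687/172 + 92322 = 15880071/172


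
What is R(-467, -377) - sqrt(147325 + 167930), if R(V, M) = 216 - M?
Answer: 593 - sqrt(315255) ≈ 31.524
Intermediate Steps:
R(-467, -377) - sqrt(147325 + 167930) = (216 - 1*(-377)) - sqrt(147325 + 167930) = (216 + 377) - sqrt(315255) = 593 - sqrt(315255)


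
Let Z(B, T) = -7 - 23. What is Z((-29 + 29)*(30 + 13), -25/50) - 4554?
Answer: -4584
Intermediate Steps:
Z(B, T) = -30
Z((-29 + 29)*(30 + 13), -25/50) - 4554 = -30 - 4554 = -4584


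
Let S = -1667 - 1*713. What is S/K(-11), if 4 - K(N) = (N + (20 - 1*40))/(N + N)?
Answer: -52360/57 ≈ -918.60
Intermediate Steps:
S = -2380 (S = -1667 - 713 = -2380)
K(N) = 4 - (-20 + N)/(2*N) (K(N) = 4 - (N + (20 - 1*40))/(N + N) = 4 - (N + (20 - 40))/(2*N) = 4 - (N - 20)*1/(2*N) = 4 - (-20 + N)*1/(2*N) = 4 - (-20 + N)/(2*N))
S/K(-11) = -2380/(7/2 + 10/(-11)) = -2380/(7/2 + 10*(-1/11)) = -2380/(7/2 - 10/11) = -2380/57/22 = -2380*22/57 = -52360/57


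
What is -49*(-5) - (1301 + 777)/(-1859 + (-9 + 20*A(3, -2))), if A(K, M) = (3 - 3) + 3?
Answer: 222519/904 ≈ 246.15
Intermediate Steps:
A(K, M) = 3 (A(K, M) = 0 + 3 = 3)
-49*(-5) - (1301 + 777)/(-1859 + (-9 + 20*A(3, -2))) = -49*(-5) - (1301 + 777)/(-1859 + (-9 + 20*3)) = 245 - 2078/(-1859 + (-9 + 60)) = 245 - 2078/(-1859 + 51) = 245 - 2078/(-1808) = 245 - 2078*(-1)/1808 = 245 - 1*(-1039/904) = 245 + 1039/904 = 222519/904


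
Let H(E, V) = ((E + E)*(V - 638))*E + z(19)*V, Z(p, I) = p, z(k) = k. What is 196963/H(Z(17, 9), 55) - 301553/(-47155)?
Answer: 92012607472/15840731995 ≈ 5.8086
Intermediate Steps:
H(E, V) = 19*V + 2*E**2*(-638 + V) (H(E, V) = ((E + E)*(V - 638))*E + 19*V = ((2*E)*(-638 + V))*E + 19*V = (2*E*(-638 + V))*E + 19*V = 2*E**2*(-638 + V) + 19*V = 19*V + 2*E**2*(-638 + V))
196963/H(Z(17, 9), 55) - 301553/(-47155) = 196963/(-1276*17**2 + 19*55 + 2*55*17**2) - 301553/(-47155) = 196963/(-1276*289 + 1045 + 2*55*289) - 301553*(-1/47155) = 196963/(-368764 + 1045 + 31790) + 301553/47155 = 196963/(-335929) + 301553/47155 = 196963*(-1/335929) + 301553/47155 = -196963/335929 + 301553/47155 = 92012607472/15840731995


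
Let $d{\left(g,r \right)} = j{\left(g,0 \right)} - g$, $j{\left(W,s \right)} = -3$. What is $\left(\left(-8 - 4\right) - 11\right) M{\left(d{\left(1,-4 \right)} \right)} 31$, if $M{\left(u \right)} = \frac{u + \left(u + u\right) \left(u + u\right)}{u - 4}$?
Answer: $\frac{10695}{2} \approx 5347.5$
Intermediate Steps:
$d{\left(g,r \right)} = -3 - g$
$M{\left(u \right)} = \frac{u + 4 u^{2}}{-4 + u}$ ($M{\left(u \right)} = \frac{u + 2 u 2 u}{-4 + u} = \frac{u + 4 u^{2}}{-4 + u}$)
$\left(\left(-8 - 4\right) - 11\right) M{\left(d{\left(1,-4 \right)} \right)} 31 = \left(\left(-8 - 4\right) - 11\right) \frac{\left(-3 - 1\right) \left(1 + 4 \left(-3 - 1\right)\right)}{-4 - 4} \cdot 31 = \left(-12 - 11\right) \frac{\left(-3 - 1\right) \left(1 + 4 \left(-3 - 1\right)\right)}{-4 - 4} \cdot 31 = - 23 \left(- \frac{4 \left(1 + 4 \left(-4\right)\right)}{-4 - 4}\right) 31 = - 23 \left(- \frac{4 \left(1 - 16\right)}{-8}\right) 31 = - 23 \left(\left(-4\right) \left(- \frac{1}{8}\right) \left(-15\right)\right) 31 = \left(-23\right) \left(- \frac{15}{2}\right) 31 = \frac{345}{2} \cdot 31 = \frac{10695}{2}$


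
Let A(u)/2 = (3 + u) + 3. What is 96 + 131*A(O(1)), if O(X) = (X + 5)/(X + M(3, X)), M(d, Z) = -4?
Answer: 1144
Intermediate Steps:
O(X) = (5 + X)/(-4 + X) (O(X) = (X + 5)/(X - 4) = (5 + X)/(-4 + X))
A(u) = 12 + 2*u (A(u) = 2*((3 + u) + 3) = 2*(6 + u) = 12 + 2*u)
96 + 131*A(O(1)) = 96 + 131*(12 + 2*((5 + 1)/(-4 + 1))) = 96 + 131*(12 + 2*(6/(-3))) = 96 + 131*(12 + 2*(-1/3*6)) = 96 + 131*(12 + 2*(-2)) = 96 + 131*(12 - 4) = 96 + 131*8 = 96 + 1048 = 1144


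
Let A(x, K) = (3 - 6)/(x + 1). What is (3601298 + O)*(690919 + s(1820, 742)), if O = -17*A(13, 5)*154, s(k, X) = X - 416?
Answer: 2489767024455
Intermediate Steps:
A(x, K) = -3/(1 + x)
s(k, X) = -416 + X
O = 561 (O = -(-51)/(1 + 13)*154 = -(-51)/14*154 = -17*(-3/14)*154 = (51/14)*154 = 561)
(3601298 + O)*(690919 + s(1820, 742)) = (3601298 + 561)*(690919 + (-416 + 742)) = 3601859*(690919 + 326) = 3601859*691245 = 2489767024455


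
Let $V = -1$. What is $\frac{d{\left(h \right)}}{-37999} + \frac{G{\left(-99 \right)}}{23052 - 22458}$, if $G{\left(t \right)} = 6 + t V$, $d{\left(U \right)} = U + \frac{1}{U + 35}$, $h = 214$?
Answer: $\frac{8220781}{48036582} \approx 0.17114$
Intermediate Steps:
$d{\left(U \right)} = U + \frac{1}{35 + U}$
$G{\left(t \right)} = 6 - t$ ($G{\left(t \right)} = 6 + t \left(-1\right) = 6 - t$)
$\frac{d{\left(h \right)}}{-37999} + \frac{G{\left(-99 \right)}}{23052 - 22458} = \frac{\frac{1}{35 + 214} \left(1 + 214^{2} + 35 \cdot 214\right)}{-37999} + \frac{6 - -99}{23052 - 22458} = \frac{1 + 45796 + 7490}{249} \left(- \frac{1}{37999}\right) + \frac{6 + 99}{23052 - 22458} = \frac{1}{249} \cdot 53287 \left(- \frac{1}{37999}\right) + \frac{105}{594} = \frac{53287}{249} \left(- \frac{1}{37999}\right) + 105 \cdot \frac{1}{594} = - \frac{4099}{727827} + \frac{35}{198} = \frac{8220781}{48036582}$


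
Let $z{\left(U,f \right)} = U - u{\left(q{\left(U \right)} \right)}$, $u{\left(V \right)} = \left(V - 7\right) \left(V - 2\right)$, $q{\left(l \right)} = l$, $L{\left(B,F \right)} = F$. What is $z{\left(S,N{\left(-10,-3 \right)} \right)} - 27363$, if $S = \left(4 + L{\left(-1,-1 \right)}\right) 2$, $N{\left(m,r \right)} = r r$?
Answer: $-27353$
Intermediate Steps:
$N{\left(m,r \right)} = r^{2}$
$u{\left(V \right)} = \left(-7 + V\right) \left(-2 + V\right)$
$S = 6$ ($S = \left(4 - 1\right) 2 = 3 \cdot 2 = 6$)
$z{\left(U,f \right)} = -14 - U^{2} + 10 U$ ($z{\left(U,f \right)} = U - \left(14 + U^{2} - 9 U\right) = -14 - U^{2} + 10 U$)
$z{\left(S,N{\left(-10,-3 \right)} \right)} - 27363 = \left(-14 - 6^{2} + 10 \cdot 6\right) - 27363 = \left(-14 - 36 + 60\right) - 27363 = 10 - 27363 = -27353$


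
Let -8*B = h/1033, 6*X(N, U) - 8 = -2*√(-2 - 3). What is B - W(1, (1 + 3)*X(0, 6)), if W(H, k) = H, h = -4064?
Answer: -525/1033 ≈ -0.50823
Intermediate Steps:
X(N, U) = 4/3 - I*√5/3 (X(N, U) = 4/3 + (-2*√(-2 - 3))/6 = 4/3 + (-2*I*√5)/6 = 4/3 - I*√5/3)
B = 508/1033 (B = -(-508)/1033 = -⅛*(-4064/1033) = 508/1033 ≈ 0.49177)
B - W(1, (1 + 3)*X(0, 6)) = 508/1033 - 1*1 = 508/1033 - 1 = -525/1033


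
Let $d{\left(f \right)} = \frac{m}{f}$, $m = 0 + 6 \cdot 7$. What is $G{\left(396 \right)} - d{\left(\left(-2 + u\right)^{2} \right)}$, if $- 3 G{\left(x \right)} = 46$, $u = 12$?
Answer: $- \frac{2363}{150} \approx -15.753$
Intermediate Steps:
$m = 42$ ($m = 0 + 42 = 42$)
$G{\left(x \right)} = - \frac{46}{3}$ ($G{\left(x \right)} = \left(- \frac{1}{3}\right) 46 = - \frac{46}{3}$)
$d{\left(f \right)} = \frac{42}{f}$
$G{\left(396 \right)} - d{\left(\left(-2 + u\right)^{2} \right)} = - \frac{46}{3} - \frac{42}{\left(-2 + 12\right)^{2}} = - \frac{46}{3} - \frac{42}{10^{2}} = - \frac{46}{3} - \frac{42}{100} = - \frac{46}{3} - 42 \cdot \frac{1}{100} = - \frac{46}{3} - \frac{21}{50} = - \frac{2363}{150}$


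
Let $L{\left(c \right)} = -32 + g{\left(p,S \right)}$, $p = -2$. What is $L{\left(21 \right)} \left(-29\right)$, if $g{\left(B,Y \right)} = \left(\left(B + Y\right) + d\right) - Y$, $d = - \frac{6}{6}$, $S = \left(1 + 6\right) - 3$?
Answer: $1015$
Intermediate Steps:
$S = 4$ ($S = 7 - 3 = 4$)
$d = -1$ ($d = \left(-6\right) \frac{1}{6} = -1$)
$g{\left(B,Y \right)} = -1 + B$ ($g{\left(B,Y \right)} = \left(\left(B + Y\right) - 1\right) - Y = \left(-1 + B + Y\right) - Y = -1 + B$)
$L{\left(c \right)} = -35$ ($L{\left(c \right)} = -32 - 3 = -35$)
$L{\left(21 \right)} \left(-29\right) = \left(-35\right) \left(-29\right) = 1015$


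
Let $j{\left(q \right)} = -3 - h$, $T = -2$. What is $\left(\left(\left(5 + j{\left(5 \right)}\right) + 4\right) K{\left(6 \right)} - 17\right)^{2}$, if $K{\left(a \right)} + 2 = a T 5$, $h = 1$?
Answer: $106929$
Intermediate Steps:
$j{\left(q \right)} = -4$ ($j{\left(q \right)} = -3 - 1 = -4$)
$K{\left(a \right)} = -2 - 10 a$ ($K{\left(a \right)} = -2 + a \left(-2\right) 5 = -2 + - 2 a 5 = -2 - 10 a$)
$\left(\left(\left(5 + j{\left(5 \right)}\right) + 4\right) K{\left(6 \right)} - 17\right)^{2} = \left(\left(\left(5 - 4\right) + 4\right) \left(-2 - 60\right) - 17\right)^{2} = \left(\left(1 + 4\right) \left(-2 - 60\right) - 17\right)^{2} = \left(5 \left(-62\right) - 17\right)^{2} = \left(-310 - 17\right)^{2} = \left(-327\right)^{2} = 106929$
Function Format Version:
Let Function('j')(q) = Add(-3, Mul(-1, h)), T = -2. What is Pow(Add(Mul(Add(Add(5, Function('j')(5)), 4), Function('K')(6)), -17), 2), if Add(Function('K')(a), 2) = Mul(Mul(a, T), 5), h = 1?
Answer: 106929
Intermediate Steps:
Function('j')(q) = -4 (Function('j')(q) = Add(-3, Mul(-1, 1)) = Add(-3, -1) = -4)
Function('K')(a) = Add(-2, Mul(-10, a)) (Function('K')(a) = Add(-2, Mul(Mul(a, -2), 5)) = Add(-2, Mul(Mul(-2, a), 5)) = Add(-2, Mul(-10, a)))
Pow(Add(Mul(Add(Add(5, Function('j')(5)), 4), Function('K')(6)), -17), 2) = Pow(Add(Mul(Add(Add(5, -4), 4), Add(-2, Mul(-10, 6))), -17), 2) = Pow(Add(Mul(Add(1, 4), Add(-2, -60)), -17), 2) = Pow(Add(Mul(5, -62), -17), 2) = Pow(Add(-310, -17), 2) = Pow(-327, 2) = 106929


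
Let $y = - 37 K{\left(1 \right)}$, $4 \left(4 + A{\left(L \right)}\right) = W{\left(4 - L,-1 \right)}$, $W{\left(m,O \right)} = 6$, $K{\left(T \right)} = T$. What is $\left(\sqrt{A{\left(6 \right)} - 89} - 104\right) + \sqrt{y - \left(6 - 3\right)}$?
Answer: $-104 + \frac{i \sqrt{366}}{2} + 2 i \sqrt{10} \approx -104.0 + 15.89 i$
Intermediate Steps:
$A{\left(L \right)} = - \frac{5}{2}$ ($A{\left(L \right)} = -4 + \frac{1}{4} \cdot 6 = -4 + \frac{3}{2} = - \frac{5}{2}$)
$y = -37$ ($y = \left(-37\right) 1 = -37$)
$\left(\sqrt{A{\left(6 \right)} - 89} - 104\right) + \sqrt{y - \left(6 - 3\right)} = \left(\sqrt{- \frac{5}{2} - 89} - 104\right) + \sqrt{-37 - \left(6 - 3\right)} = \left(\sqrt{- \frac{183}{2}} - 104\right) + \sqrt{-37 - 3} = \left(\frac{i \sqrt{366}}{2} - 104\right) + \sqrt{-37 - 3} = \left(-104 + \frac{i \sqrt{366}}{2}\right) + \sqrt{-40} = \left(-104 + \frac{i \sqrt{366}}{2}\right) + 2 i \sqrt{10} = -104 + \frac{i \sqrt{366}}{2} + 2 i \sqrt{10}$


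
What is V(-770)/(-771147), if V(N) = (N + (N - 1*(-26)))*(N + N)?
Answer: -2331560/771147 ≈ -3.0235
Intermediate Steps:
V(N) = 2*N*(26 + 2*N) (V(N) = (N + (N + 26))*(2*N) = (N + (26 + N))*(2*N) = (26 + 2*N)*(2*N) = 2*N*(26 + 2*N))
V(-770)/(-771147) = (4*(-770)*(13 - 770))/(-771147) = (4*(-770)*(-757))*(-1/771147) = 2331560*(-1/771147) = -2331560/771147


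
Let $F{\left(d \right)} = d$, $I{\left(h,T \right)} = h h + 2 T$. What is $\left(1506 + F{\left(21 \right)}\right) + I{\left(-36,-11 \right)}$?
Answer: $2801$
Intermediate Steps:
$I{\left(h,T \right)} = h^{2} + 2 T$
$\left(1506 + F{\left(21 \right)}\right) + I{\left(-36,-11 \right)} = \left(1506 + 21\right) + \left(\left(-36\right)^{2} + 2 \left(-11\right)\right) = 1527 + \left(1296 - 22\right) = 1527 + 1274 = 2801$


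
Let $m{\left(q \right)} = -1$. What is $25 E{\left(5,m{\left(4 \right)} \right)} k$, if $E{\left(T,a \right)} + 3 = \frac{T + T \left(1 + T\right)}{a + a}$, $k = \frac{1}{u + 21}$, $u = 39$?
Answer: $- \frac{205}{24} \approx -8.5417$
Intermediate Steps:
$k = \frac{1}{60}$ ($k = \frac{1}{39 + 21} = \frac{1}{60} \approx 0.016667$)
$E{\left(T,a \right)} = -3 + \frac{T + T \left(1 + T\right)}{2 a}$ ($E{\left(T,a \right)} = -3 + \frac{T + T \left(1 + T\right)}{a + a} = -3 + \frac{T + T \left(1 + T\right)}{2 a}$)
$25 E{\left(5,m{\left(4 \right)} \right)} k = 25 \frac{5 + \frac{5^{2}}{2} - -3}{-1} \cdot \frac{1}{60} = 25 \left(- (5 + \frac{1}{2} \cdot 25 + 3)\right) \frac{1}{60} = 25 \left(- (5 + \frac{25}{2} + 3)\right) \frac{1}{60} = 25 \left(\left(-1\right) \frac{41}{2}\right) \frac{1}{60} = 25 \left(- \frac{41}{2}\right) \frac{1}{60} = \left(- \frac{1025}{2}\right) \frac{1}{60} = - \frac{205}{24}$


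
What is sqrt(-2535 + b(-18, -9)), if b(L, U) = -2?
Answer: I*sqrt(2537) ≈ 50.369*I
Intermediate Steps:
sqrt(-2535 + b(-18, -9)) = sqrt(-2535 - 2) = sqrt(-2537) = I*sqrt(2537)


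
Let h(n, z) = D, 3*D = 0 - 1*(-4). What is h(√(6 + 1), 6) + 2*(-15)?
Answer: -86/3 ≈ -28.667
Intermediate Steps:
D = 4/3 (D = (0 - 1*(-4))/3 = (0 + 4)/3 = (⅓)*4 = 4/3 ≈ 1.3333)
h(n, z) = 4/3
h(√(6 + 1), 6) + 2*(-15) = 4/3 + 2*(-15) = 4/3 - 30 = -86/3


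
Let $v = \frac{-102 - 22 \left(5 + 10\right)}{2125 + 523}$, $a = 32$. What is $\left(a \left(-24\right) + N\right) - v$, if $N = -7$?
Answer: $- \frac{256471}{331} \approx -774.84$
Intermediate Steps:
$v = - \frac{54}{331}$ ($v = \frac{-102 - 330}{2648} = \left(-102 - 330\right) \frac{1}{2648} = \left(-432\right) \frac{1}{2648} = - \frac{54}{331} \approx -0.16314$)
$\left(a \left(-24\right) + N\right) - v = \left(32 \left(-24\right) - 7\right) - - \frac{54}{331} = \left(-768 - 7\right) + \frac{54}{331} = -775 + \frac{54}{331} = - \frac{256471}{331}$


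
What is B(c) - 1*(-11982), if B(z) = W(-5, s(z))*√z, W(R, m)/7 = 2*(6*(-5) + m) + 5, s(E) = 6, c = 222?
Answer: 11982 - 301*√222 ≈ 7497.2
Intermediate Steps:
W(R, m) = -385 + 14*m (W(R, m) = 7*(2*(6*(-5) + m) + 5) = 7*(2*(-30 + m) + 5) = 7*((-60 + 2*m) + 5) = 7*(-55 + 2*m) = -385 + 14*m)
B(z) = -301*√z (B(z) = (-385 + 14*6)*√z = (-385 + 84)*√z = -301*√z)
B(c) - 1*(-11982) = -301*√222 - 1*(-11982) = -301*√222 + 11982 = 11982 - 301*√222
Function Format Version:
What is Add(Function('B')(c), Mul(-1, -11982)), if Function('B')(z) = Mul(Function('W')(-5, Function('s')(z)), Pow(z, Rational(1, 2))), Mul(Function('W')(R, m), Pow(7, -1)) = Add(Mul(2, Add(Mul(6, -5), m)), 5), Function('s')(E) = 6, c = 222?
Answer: Add(11982, Mul(-301, Pow(222, Rational(1, 2)))) ≈ 7497.2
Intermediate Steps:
Function('W')(R, m) = Add(-385, Mul(14, m)) (Function('W')(R, m) = Mul(7, Add(Mul(2, Add(Mul(6, -5), m)), 5)) = Mul(7, Add(Mul(2, Add(-30, m)), 5)) = Mul(7, Add(Add(-60, Mul(2, m)), 5)) = Mul(7, Add(-55, Mul(2, m))) = Add(-385, Mul(14, m)))
Function('B')(z) = Mul(-301, Pow(z, Rational(1, 2))) (Function('B')(z) = Mul(Add(-385, Mul(14, 6)), Pow(z, Rational(1, 2))) = Mul(Add(-385, 84), Pow(z, Rational(1, 2))) = Mul(-301, Pow(z, Rational(1, 2))))
Add(Function('B')(c), Mul(-1, -11982)) = Add(Mul(-301, Pow(222, Rational(1, 2))), Mul(-1, -11982)) = Add(Mul(-301, Pow(222, Rational(1, 2))), 11982) = Add(11982, Mul(-301, Pow(222, Rational(1, 2))))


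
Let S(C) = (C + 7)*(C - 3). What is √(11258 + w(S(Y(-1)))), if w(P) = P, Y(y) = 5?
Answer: √11282 ≈ 106.22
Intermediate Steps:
S(C) = (-3 + C)*(7 + C) (S(C) = (7 + C)*(-3 + C) = (-3 + C)*(7 + C))
√(11258 + w(S(Y(-1)))) = √(11258 + (-21 + 5² + 4*5)) = √(11258 + (-21 + 25 + 20)) = √(11258 + 24) = √11282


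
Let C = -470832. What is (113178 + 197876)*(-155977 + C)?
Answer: -194971446686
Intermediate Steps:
(113178 + 197876)*(-155977 + C) = (113178 + 197876)*(-155977 - 470832) = 311054*(-626809) = -194971446686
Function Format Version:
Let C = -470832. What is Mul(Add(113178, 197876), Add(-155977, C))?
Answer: -194971446686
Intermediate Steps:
Mul(Add(113178, 197876), Add(-155977, C)) = Mul(Add(113178, 197876), Add(-155977, -470832)) = Mul(311054, -626809) = -194971446686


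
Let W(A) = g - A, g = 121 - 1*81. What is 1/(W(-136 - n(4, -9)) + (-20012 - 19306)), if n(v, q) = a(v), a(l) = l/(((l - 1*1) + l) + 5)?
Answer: -3/117425 ≈ -2.5548e-5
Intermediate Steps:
a(l) = l/(4 + 2*l) (a(l) = l/(((l - 1) + l) + 5) = l/(((-1 + l) + l) + 5) = l/((-1 + 2*l) + 5) = l/(4 + 2*l))
n(v, q) = v/(2*(2 + v))
g = 40 (g = 121 - 81 = 40)
W(A) = 40 - A
1/(W(-136 - n(4, -9)) + (-20012 - 19306)) = 1/((40 - (-136 - 4/(2*(2 + 4)))) + (-20012 - 19306)) = 1/((40 - (-136 - 4/(2*6))) - 39318) = 1/((40 - (-136 - 1*1/3)) - 39318) = 1/((40 - (-136 - 1/3)) - 39318) = 1/((40 - 1*(-409/3)) - 39318) = 1/((40 + 409/3) - 39318) = 1/(529/3 - 39318) = 1/(-117425/3) = -3/117425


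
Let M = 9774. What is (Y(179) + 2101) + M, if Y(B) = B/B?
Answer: 11876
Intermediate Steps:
Y(B) = 1
(Y(179) + 2101) + M = (1 + 2101) + 9774 = 2102 + 9774 = 11876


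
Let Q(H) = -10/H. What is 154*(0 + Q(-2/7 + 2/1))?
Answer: -2695/3 ≈ -898.33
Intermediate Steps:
154*(0 + Q(-2/7 + 2/1)) = 154*(0 - 10/(-2/7 + 2/1)) = 154*(0 - 10/(-2*⅐ + 2*1)) = 154*(0 - 10/(-2/7 + 2)) = 154*(0 - 10/12/7) = 154*(0 - 10*7/12) = 154*(0 - 35/6) = 154*(-35/6) = -2695/3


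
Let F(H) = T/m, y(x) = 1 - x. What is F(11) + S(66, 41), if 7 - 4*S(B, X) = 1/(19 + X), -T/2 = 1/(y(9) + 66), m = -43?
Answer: 522733/299280 ≈ 1.7466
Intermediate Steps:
T = -1/29 (T = -2/((1 - 1*9) + 66) = -2/((1 - 9) + 66) = -2/(-8 + 66) = -2/58 = -2*1/58 = -1/29 ≈ -0.034483)
S(B, X) = 7/4 - 1/(4*(19 + X))
F(H) = 1/1247 (F(H) = -1/29/(-43) = -1/29*(-1/43) = 1/1247)
F(11) + S(66, 41) = 1/1247 + (132 + 7*41)/(4*(19 + 41)) = 1/1247 + (¼)*(132 + 287)/60 = 1/1247 + (¼)*(1/60)*419 = 1/1247 + 419/240 = 522733/299280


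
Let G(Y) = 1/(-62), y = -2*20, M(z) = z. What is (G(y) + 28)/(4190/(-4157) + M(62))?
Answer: 7212395/15719728 ≈ 0.45881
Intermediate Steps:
y = -40
G(Y) = -1/62
(G(y) + 28)/(4190/(-4157) + M(62)) = (-1/62 + 28)/(4190/(-4157) + 62) = 1735/(62*(4190*(-1/4157) + 62)) = 1735/(62*(-4190/4157 + 62)) = 1735/(62*(253544/4157)) = (1735/62)*(4157/253544) = 7212395/15719728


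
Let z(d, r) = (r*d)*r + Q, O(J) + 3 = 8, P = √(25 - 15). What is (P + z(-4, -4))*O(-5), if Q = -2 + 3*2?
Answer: -300 + 5*√10 ≈ -284.19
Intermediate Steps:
Q = 4 (Q = -2 + 6 = 4)
P = √10 ≈ 3.1623
O(J) = 5 (O(J) = -3 + 8 = 5)
z(d, r) = 4 + d*r² (z(d, r) = (r*d)*r + 4 = (d*r)*r + 4 = d*r² + 4 = 4 + d*r²)
(P + z(-4, -4))*O(-5) = (√10 + (4 - 4*(-4)²))*5 = (√10 + (4 - 4*16))*5 = (√10 + (4 - 64))*5 = (√10 - 60)*5 = (-60 + √10)*5 = -300 + 5*√10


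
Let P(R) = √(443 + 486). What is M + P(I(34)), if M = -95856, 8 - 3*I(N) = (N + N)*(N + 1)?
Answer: -95856 + √929 ≈ -95826.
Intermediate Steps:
I(N) = 8/3 - 2*N*(1 + N)/3 (I(N) = 8/3 - (N + N)*(N + 1)/3 = 8/3 - 2*N*(1 + N)/3)
P(R) = √929
M + P(I(34)) = -95856 + √929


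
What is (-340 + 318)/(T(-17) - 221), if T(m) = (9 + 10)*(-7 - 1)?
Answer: 22/373 ≈ 0.058981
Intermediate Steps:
T(m) = -152 (T(m) = 19*(-8) = -152)
(-340 + 318)/(T(-17) - 221) = (-340 + 318)/(-152 - 221) = -22/(-373) = -22*(-1/373) = 22/373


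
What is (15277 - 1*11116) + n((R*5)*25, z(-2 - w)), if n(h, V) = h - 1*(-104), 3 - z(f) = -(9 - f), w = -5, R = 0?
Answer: 4265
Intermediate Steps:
z(f) = 12 - f (z(f) = 3 - (-1)*(9 - f) = 3 - (-9 + f) = 3 + (9 - f) = 12 - f)
n(h, V) = 104 + h (n(h, V) = h + 104 = 104 + h)
(15277 - 1*11116) + n((R*5)*25, z(-2 - w)) = (15277 - 1*11116) + (104 + (0*5)*25) = (15277 - 11116) + (104 + 0*25) = 4161 + (104 + 0) = 4161 + 104 = 4265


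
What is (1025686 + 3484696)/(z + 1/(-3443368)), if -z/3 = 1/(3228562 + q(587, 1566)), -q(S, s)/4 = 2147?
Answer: -25004555223221754512/6775039 ≈ -3.6907e+12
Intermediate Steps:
q(S, s) = -8588 (q(S, s) = -4*2147 = -8588)
z = -3/3219974 (z = -3/(3228562 - 8588) = -3/3219974 ≈ -9.3168e-7)
(1025686 + 3484696)/(z + 1/(-3443368)) = (1025686 + 3484696)/(-3/3219974 + 1/(-3443368)) = 4510382/(-3/3219974 - 1/3443368) = 4510382/(-6775039/5543777716216) = 4510382*(-5543777716216/6775039) = -25004555223221754512/6775039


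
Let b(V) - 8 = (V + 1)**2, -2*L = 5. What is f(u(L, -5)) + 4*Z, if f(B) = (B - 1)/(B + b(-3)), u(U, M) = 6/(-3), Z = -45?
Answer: -1803/10 ≈ -180.30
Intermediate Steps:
L = -5/2 (L = -1/2*5 = -5/2 ≈ -2.5000)
b(V) = 8 + (1 + V)**2 (b(V) = 8 + (V + 1)**2 = 8 + (1 + V)**2)
u(U, M) = -2 (u(U, M) = 6*(-1/3) = -2)
f(B) = (-1 + B)/(12 + B) (f(B) = (B - 1)/(B + (8 + (1 - 3)**2)) = (-1 + B)/(B + (8 + (-2)**2)) = (-1 + B)/(B + (8 + 4)) = (-1 + B)/(B + 12) = (-1 + B)/(12 + B))
f(u(L, -5)) + 4*Z = (-1 - 2)/(12 - 2) + 4*(-45) = -3/10 - 180 = -1803/10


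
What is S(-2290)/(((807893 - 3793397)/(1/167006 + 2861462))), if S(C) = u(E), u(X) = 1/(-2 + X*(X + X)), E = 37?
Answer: -25151648567/71797979667456 ≈ -0.00035031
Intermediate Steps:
u(X) = 1/(-2 + 2*X²) (u(X) = 1/(-2 + X*(2*X)) = 1/(-2 + 2*X²))
S(C) = 1/2736 (S(C) = 1/(2*(-1 + 37²)) = 1/(2*(-1 + 1369)) = (½)/1368 = (½)*(1/1368) = 1/2736)
S(-2290)/(((807893 - 3793397)/(1/167006 + 2861462))) = 1/(2736*(((807893 - 3793397)/(1/167006 + 2861462)))) = 1/(2736*((-2985504/(1/167006 + 2861462)))) = 1/(2736*((-2985504/477881322773/167006))) = 1/(2736*((-2985504*167006/477881322773))) = 1/(2736*(-498597081024/477881322773)) = (1/2736)*(-477881322773/498597081024) = -25151648567/71797979667456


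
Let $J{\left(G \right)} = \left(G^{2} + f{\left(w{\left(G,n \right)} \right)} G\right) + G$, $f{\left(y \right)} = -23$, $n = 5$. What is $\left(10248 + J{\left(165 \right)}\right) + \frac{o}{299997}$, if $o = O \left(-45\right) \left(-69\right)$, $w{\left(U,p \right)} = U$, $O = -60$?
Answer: $\frac{376022673}{11111} \approx 33842.0$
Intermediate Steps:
$o = -186300$ ($o = \left(-60\right) \left(-45\right) \left(-69\right) = 2700 \left(-69\right) = -186300$)
$J{\left(G \right)} = G^{2} - 22 G$ ($J{\left(G \right)} = \left(G^{2} - 23 G\right) + G = G^{2} - 22 G$)
$\left(10248 + J{\left(165 \right)}\right) + \frac{o}{299997} = \left(10248 + 165 \left(-22 + 165\right)\right) - \frac{186300}{299997} = \left(10248 + 165 \cdot 143\right) - \frac{6900}{11111} = \left(10248 + 23595\right) - \frac{6900}{11111} = 33843 - \frac{6900}{11111} = \frac{376022673}{11111}$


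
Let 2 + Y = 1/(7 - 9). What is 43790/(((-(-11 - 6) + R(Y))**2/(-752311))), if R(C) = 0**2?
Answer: -32943698690/289 ≈ -1.1399e+8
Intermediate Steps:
Y = -5/2 (Y = -2 + 1/(7 - 9) = -2 + 1/(-2) = -2 - 1/2 = -5/2 ≈ -2.5000)
R(C) = 0
43790/(((-(-11 - 6) + R(Y))**2/(-752311))) = 43790/(((-(-11 - 6) + 0)**2/(-752311))) = 43790/(((-1*(-17) + 0)**2*(-1/752311))) = 43790/(((17 + 0)**2*(-1/752311))) = 43790/((17**2*(-1/752311))) = 43790/((289*(-1/752311))) = 43790/(-289/752311) = 43790*(-752311/289) = -32943698690/289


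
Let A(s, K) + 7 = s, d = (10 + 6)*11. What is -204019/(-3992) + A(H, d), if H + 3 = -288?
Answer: -985597/3992 ≈ -246.89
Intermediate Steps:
H = -291 (H = -3 - 288 = -291)
d = 176 (d = 16*11 = 176)
A(s, K) = -7 + s
-204019/(-3992) + A(H, d) = -204019/(-3992) + (-7 - 291) = -204019*(-1/3992) - 298 = 204019/3992 - 298 = -985597/3992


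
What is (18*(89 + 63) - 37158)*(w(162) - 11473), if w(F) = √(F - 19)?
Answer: 394923606 - 34422*√143 ≈ 3.9451e+8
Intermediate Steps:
w(F) = √(-19 + F)
(18*(89 + 63) - 37158)*(w(162) - 11473) = (18*(89 + 63) - 37158)*(√(-19 + 162) - 11473) = (18*152 - 37158)*(√143 - 11473) = (2736 - 37158)*(-11473 + √143) = -34422*(-11473 + √143) = 394923606 - 34422*√143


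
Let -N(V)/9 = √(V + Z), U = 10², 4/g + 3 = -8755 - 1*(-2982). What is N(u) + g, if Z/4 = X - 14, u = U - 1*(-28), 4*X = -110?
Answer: -1/1444 - 9*I*√38 ≈ -0.00069252 - 55.48*I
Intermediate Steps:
X = -55/2 (X = (¼)*(-110) = -55/2 ≈ -27.500)
g = -1/1444 (g = 4/(-3 + (-8755 - 1*(-2982))) = 4/(-3 + (-8755 + 2982)) = 4/(-3 - 5773) = 4/(-5776) = 4*(-1/5776) = -1/1444 ≈ -0.00069252)
U = 100
u = 128 (u = 100 - 1*(-28) = 100 + 28 = 128)
Z = -166 (Z = 4*(-55/2 - 14) = 4*(-83/2) = -166)
N(V) = -9*√(-166 + V) (N(V) = -9*√(V - 166) = -9*√(-166 + V))
N(u) + g = -9*√(-166 + 128) - 1/1444 = -9*I*√38 - 1/1444 = -1/1444 - 9*I*√38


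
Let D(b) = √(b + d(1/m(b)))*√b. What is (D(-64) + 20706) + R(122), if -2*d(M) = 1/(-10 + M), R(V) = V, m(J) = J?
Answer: 20828 - 32*√1642242/641 ≈ 20764.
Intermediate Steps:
d(M) = -1/(2*(-10 + M))
D(b) = √b*√(b - 1/(-20 + 2/b)) (D(b) = √(b - 1/(-20 + 2/b))*√b = √b*√(b - 1/(-20 + 2/b)))
(D(-64) + 20706) + R(122) = (√2*√(-64)*√(-64*(-1 + 20*(-64))/(-1 + 10*(-64)))/2 + 20706) + 122 = (√2*(8*I)*√(-64*(-1 - 1280)/(-1 - 640))/2 + 20706) + 122 = (√2*(8*I)*√(-64*(-1281)/(-641))/2 + 20706) + 122 = (√2*(8*I)*√(-64*(-1/641)*(-1281))/2 + 20706) + 122 = (√2*(8*I)*√(-81984/641)/2 + 20706) + 122 = (√2*(8*I)*(8*I*√821121/641)/2 + 20706) + 122 = (-32*√1642242/641 + 20706) + 122 = (20706 - 32*√1642242/641) + 122 = 20828 - 32*√1642242/641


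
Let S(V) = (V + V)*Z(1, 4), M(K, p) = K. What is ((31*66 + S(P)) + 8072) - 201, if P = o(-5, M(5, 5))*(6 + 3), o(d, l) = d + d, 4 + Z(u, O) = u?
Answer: 10457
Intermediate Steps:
Z(u, O) = -4 + u
o(d, l) = 2*d
P = -90 (P = (2*(-5))*(6 + 3) = -10*9 = -90)
S(V) = -6*V (S(V) = (V + V)*(-4 + 1) = (2*V)*(-3) = -6*V)
((31*66 + S(P)) + 8072) - 201 = ((31*66 - 6*(-90)) + 8072) - 201 = ((2046 + 540) + 8072) - 201 = (2586 + 8072) - 201 = 10658 - 201 = 10457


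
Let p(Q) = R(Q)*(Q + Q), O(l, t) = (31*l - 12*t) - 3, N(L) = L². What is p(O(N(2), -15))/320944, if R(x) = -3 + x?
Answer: 44849/80236 ≈ 0.55896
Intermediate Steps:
O(l, t) = -3 - 12*t + 31*l (O(l, t) = (-12*t + 31*l) - 3 = -3 - 12*t + 31*l)
p(Q) = 2*Q*(-3 + Q) (p(Q) = (-3 + Q)*(Q + Q) = (-3 + Q)*(2*Q) = 2*Q*(-3 + Q))
p(O(N(2), -15))/320944 = (2*(-3 - 12*(-15) + 31*2²)*(-3 + (-3 - 12*(-15) + 31*2²)))/320944 = (2*(-3 + 180 + 31*4)*(-3 + (-3 + 180 + 31*4)))*(1/320944) = (2*(-3 + 180 + 124)*(-3 + (-3 + 180 + 124)))*(1/320944) = (2*301*(-3 + 301))*(1/320944) = (2*301*298)*(1/320944) = 179396*(1/320944) = 44849/80236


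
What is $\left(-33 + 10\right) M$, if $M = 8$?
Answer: $-184$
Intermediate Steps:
$\left(-33 + 10\right) M = \left(-33 + 10\right) 8 = \left(-23\right) 8 = -184$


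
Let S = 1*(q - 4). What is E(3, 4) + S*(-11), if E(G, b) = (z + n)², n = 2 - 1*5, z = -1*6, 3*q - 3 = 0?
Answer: 114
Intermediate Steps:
q = 1 (q = 1 + (⅓)*0 = 1 + 0 = 1)
z = -6
n = -3 (n = 2 - 5 = -3)
S = -3 (S = 1*(1 - 4) = 1*(-3) = -3)
E(G, b) = 81 (E(G, b) = (-6 - 3)² = (-9)² = 81)
E(3, 4) + S*(-11) = 81 - 3*(-11) = 81 + 33 = 114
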